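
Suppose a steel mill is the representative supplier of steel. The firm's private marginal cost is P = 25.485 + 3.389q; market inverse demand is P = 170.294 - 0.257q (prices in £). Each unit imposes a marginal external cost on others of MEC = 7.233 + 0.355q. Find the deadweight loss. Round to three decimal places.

DWL = £56.871

Market equilibrium (private): 25.485 + 3.389q = 170.294 - 0.257q → q_m = 39.7172.
Social marginal cost = private MC + MEC = 32.718 + 3.744q.
Set SMC = demand: 32.718 + 3.744q = 170.294 - 0.257q → q* = 34.3854.
Height of the DWL triangle at q_m is SMC(q_m) − demand(q_m) = MEC(q_m) = 21.3326.
DWL = ½ × 5.3318 × 21.3326 = 56.8706.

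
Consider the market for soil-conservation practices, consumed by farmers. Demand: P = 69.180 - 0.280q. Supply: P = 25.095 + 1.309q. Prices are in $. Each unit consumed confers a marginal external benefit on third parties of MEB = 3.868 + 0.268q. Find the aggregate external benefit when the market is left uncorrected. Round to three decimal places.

Market equilibrium (private): 25.095 + 1.309q = 69.180 - 0.280q → q_m = 27.7439.
Total external benefit = ∫₀^{q_m} (3.868 + 0.268q) dq = 3.868×27.7439 + ½×0.268×27.7439² = 210.4564.

$210.456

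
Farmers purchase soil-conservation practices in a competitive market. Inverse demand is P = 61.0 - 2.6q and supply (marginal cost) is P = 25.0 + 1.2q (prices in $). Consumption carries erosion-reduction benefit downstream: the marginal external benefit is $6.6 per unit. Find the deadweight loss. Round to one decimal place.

DWL = $5.7

Market equilibrium (private): 25.0 + 1.2q = 61.0 - 2.6q → q_m = 9.4737.
Social marginal benefit = demand + MEB = 67.6 - 2.6q.
Set SMB = MC: 67.6 - 2.6q = 25.0 + 1.2q → q* = 11.2105.
The loss is the area between SMB and MC from q* to q_m; with linear curves that's a triangle of height MEB(q_m).
DWL = ½ × 1.7368 × 6.6000 = 5.7314.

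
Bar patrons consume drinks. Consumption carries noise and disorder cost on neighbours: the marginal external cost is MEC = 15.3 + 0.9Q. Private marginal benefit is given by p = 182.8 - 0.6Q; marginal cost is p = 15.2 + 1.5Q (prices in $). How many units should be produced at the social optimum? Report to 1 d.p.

Social marginal benefit = demand − MEC = 167.5 - 1.5Q.
Set SMB = MC: 167.5 - 1.5Q = 15.2 + 1.5Q → Q* = 50.7667.

Q* = 50.8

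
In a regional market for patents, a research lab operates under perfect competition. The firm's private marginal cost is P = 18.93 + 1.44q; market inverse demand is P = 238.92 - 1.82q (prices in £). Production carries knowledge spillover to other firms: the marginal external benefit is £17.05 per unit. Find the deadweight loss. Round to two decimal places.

DWL = £44.59

Market equilibrium (private): 18.93 + 1.44q = 238.92 - 1.82q → q_m = 67.4816.
Social marginal cost = private MC − MEB = 1.88 + 1.44q.
Set SMC = demand: 1.88 + 1.44q = 238.92 - 1.82q → q* = 72.7117.
The loss is the area between SMC and demand from q* to q_m; with linear curves that's a triangle of height MEB(q_m).
DWL = ½ × 5.2301 × 17.0500 = 44.5866.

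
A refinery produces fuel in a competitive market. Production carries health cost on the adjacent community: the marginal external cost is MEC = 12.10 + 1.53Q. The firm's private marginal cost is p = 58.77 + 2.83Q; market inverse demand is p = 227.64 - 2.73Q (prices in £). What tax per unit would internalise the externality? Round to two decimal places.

Social marginal cost = private MC + MEC = 70.87 + 4.36Q.
Set SMC = demand: 70.87 + 4.36Q = 227.64 - 2.73Q → Q* = 22.1114.
The Pigouvian tax equals MEC at Q*: 12.10 + 1.53×22.1114 = 45.9304.

tax = £45.93 per unit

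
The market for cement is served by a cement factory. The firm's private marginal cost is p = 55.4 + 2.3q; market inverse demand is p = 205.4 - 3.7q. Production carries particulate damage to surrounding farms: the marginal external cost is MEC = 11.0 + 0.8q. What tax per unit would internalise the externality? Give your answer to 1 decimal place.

tax = 27.4 per unit

Social marginal cost = private MC + MEC = 66.4 + 3.1q.
Set SMC = demand: 66.4 + 3.1q = 205.4 - 3.7q → q* = 20.4412.
The Pigouvian tax equals MEC at q*: 11.0 + 0.8×20.4412 = 27.3530.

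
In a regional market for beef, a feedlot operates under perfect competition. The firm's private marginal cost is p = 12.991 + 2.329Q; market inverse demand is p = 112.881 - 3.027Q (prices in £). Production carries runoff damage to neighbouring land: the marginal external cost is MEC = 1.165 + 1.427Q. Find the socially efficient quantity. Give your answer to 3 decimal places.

Q* = 14.555

Social marginal cost = private MC + MEC = 14.156 + 3.756Q.
Set SMC = demand: 14.156 + 3.756Q = 112.881 - 3.027Q → Q* = 14.5548.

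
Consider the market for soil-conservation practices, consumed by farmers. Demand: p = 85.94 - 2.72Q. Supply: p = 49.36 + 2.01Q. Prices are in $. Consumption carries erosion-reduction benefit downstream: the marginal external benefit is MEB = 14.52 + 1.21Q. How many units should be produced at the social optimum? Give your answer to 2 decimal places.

Q* = 14.52

Social marginal benefit = demand + MEB = 100.46 - 1.51Q.
Set SMB = MC: 100.46 - 1.51Q = 49.36 + 2.01Q → Q* = 14.5170.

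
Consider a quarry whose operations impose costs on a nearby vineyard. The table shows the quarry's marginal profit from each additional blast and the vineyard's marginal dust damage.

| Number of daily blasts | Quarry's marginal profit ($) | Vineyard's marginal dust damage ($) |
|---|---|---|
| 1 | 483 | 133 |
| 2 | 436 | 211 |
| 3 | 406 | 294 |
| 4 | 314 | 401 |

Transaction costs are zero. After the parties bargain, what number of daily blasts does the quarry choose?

3

Bargaining reaches the level where marginal profit last exceeds marginal dust damage.
That holds through level 3 (406 ≥ 294) but not at 4 (314 < 401).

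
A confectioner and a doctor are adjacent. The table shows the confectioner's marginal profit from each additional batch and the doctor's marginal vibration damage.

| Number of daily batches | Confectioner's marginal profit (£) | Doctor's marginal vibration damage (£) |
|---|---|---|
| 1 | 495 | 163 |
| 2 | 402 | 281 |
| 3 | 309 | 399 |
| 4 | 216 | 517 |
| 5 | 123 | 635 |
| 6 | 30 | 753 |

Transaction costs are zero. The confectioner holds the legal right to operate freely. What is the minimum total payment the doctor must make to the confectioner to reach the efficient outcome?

Left alone the confectioner would choose level 6 (marginal profit stays positive).
Efficient level: k* = 2 (marginal profit ≥ marginal vibration damage through 2).
The doctor must at least cover the confectioner's forgone profit from cutting 6→2: 309 + 216 + 123 + 30 = 678.

£678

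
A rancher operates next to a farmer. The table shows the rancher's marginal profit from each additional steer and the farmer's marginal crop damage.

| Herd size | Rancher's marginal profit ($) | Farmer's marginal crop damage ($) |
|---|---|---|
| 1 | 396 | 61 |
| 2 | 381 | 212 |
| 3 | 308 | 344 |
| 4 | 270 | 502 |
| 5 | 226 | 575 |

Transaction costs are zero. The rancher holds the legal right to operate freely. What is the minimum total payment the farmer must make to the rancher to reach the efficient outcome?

$804

Left alone the rancher would choose level 5 (marginal profit stays positive).
Efficient level: k* = 2 (marginal profit ≥ marginal crop damage through 2).
The farmer must at least cover the rancher's forgone profit from cutting 5→2: 308 + 270 + 226 = 804.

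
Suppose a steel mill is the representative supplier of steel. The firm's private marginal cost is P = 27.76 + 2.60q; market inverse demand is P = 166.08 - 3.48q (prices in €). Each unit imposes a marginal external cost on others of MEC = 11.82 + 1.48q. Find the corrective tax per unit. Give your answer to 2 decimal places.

tax = €36.58 per unit

Social marginal cost = private MC + MEC = 39.58 + 4.08q.
Set SMC = demand: 39.58 + 4.08q = 166.08 - 3.48q → q* = 16.7328.
The Pigouvian tax equals MEC at q*: 11.82 + 1.48×16.7328 = 36.5845.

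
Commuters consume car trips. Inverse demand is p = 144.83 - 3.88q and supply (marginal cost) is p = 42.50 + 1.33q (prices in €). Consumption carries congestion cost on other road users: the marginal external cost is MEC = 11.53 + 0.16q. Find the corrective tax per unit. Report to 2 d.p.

Social marginal benefit = demand − MEC = 133.30 - 4.04q.
Set SMB = MC: 133.30 - 4.04q = 42.50 + 1.33q → q* = 16.9088.
The Pigouvian tax equals MEC at q*: 11.53 + 0.16×16.9088 = 14.2354.

tax = €14.24 per unit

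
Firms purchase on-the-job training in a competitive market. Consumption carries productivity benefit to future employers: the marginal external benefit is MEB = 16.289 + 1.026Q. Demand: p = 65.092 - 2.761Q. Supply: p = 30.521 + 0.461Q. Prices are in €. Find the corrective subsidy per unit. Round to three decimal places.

subsidy = €40.051 per unit

Social marginal benefit = demand + MEB = 81.381 - 1.735Q.
Set SMB = MC: 81.381 - 1.735Q = 30.521 + 0.461Q → Q* = 23.1603.
The Pigouvian subsidy equals MEB at Q*: 16.289 + 1.026×23.1603 = 40.0515.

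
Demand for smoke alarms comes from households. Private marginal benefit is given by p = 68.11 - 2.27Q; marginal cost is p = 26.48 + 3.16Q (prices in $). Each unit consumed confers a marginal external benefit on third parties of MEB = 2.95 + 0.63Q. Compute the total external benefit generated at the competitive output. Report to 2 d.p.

$41.13

Market equilibrium (private): 26.48 + 3.16Q = 68.11 - 2.27Q → Q_m = 7.6667.
Total external benefit = ∫₀^{Q_m} (2.95 + 0.63Q) dQ = 2.95×7.6667 + ½×0.63×7.6667² = 41.1319.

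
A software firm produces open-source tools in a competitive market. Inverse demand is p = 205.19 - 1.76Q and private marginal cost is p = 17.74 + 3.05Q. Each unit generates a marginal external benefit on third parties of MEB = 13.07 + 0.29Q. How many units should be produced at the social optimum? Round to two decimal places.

Q* = 44.36

Social marginal cost = private MC − MEB = 4.67 + 2.76Q.
Set SMC = demand: 4.67 + 2.76Q = 205.19 - 1.76Q → Q* = 44.3628.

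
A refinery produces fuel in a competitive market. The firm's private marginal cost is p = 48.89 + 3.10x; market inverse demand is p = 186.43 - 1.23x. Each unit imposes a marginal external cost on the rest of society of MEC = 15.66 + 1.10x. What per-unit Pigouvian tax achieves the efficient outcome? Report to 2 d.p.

Social marginal cost = private MC + MEC = 64.55 + 4.20x.
Set SMC = demand: 64.55 + 4.20x = 186.43 - 1.23x → x* = 22.4457.
The Pigouvian tax equals MEC at x*: 15.66 + 1.10×22.4457 = 40.3503.

tax = 40.35 per unit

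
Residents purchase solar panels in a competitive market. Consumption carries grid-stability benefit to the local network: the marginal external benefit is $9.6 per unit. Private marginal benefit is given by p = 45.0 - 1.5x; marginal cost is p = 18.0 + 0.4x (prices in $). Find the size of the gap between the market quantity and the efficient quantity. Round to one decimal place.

5.1 units

Market equilibrium (private): 18.0 + 0.4x = 45.0 - 1.5x → x_m = 14.2105.
Social marginal benefit = demand + MEB = 54.6 - 1.5x.
Set SMB = MC: 54.6 - 1.5x = 18.0 + 0.4x → x* = 19.2632.
Gap = |14.2105 − 19.2632| = 5.0527.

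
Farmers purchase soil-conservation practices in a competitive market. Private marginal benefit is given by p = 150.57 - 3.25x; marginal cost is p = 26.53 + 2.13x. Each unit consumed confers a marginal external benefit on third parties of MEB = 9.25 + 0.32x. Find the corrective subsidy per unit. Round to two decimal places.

subsidy = 17.68 per unit

Social marginal benefit = demand + MEB = 159.82 - 2.93x.
Set SMB = MC: 159.82 - 2.93x = 26.53 + 2.13x → x* = 26.3419.
The Pigouvian subsidy equals MEB at x*: 9.25 + 0.32×26.3419 = 17.6794.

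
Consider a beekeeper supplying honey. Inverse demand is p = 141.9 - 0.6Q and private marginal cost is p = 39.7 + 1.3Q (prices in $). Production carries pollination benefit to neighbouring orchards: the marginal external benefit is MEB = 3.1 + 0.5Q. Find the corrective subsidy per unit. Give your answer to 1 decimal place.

subsidy = $40.7 per unit

Social marginal cost = private MC − MEB = 36.6 + 0.8Q.
Set SMC = demand: 36.6 + 0.8Q = 141.9 - 0.6Q → Q* = 75.2143.
The Pigouvian subsidy equals MEB at Q*: 3.1 + 0.5×75.2143 = 40.7072.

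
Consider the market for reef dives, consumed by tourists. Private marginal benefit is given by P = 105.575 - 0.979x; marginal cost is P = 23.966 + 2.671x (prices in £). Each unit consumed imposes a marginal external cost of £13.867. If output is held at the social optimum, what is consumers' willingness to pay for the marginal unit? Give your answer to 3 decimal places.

Social marginal benefit = demand − MEC = 91.708 - 0.979x.
Set SMB = MC: 91.708 - 0.979x = 23.966 + 2.671x → x* = 18.5595.
Consumer price on the demand curve at x*: 105.575 − 0.979×18.5595 = 87.4052.

P = £87.405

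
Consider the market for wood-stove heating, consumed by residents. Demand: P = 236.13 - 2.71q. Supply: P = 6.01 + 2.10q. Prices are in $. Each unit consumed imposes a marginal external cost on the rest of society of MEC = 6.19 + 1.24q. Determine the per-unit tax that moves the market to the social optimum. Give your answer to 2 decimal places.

Social marginal benefit = demand − MEC = 229.94 - 3.95q.
Set SMB = MC: 229.94 - 3.95q = 6.01 + 2.10q → q* = 37.0132.
The Pigouvian tax equals MEC at q*: 6.19 + 1.24×37.0132 = 52.0864.

tax = $52.09 per unit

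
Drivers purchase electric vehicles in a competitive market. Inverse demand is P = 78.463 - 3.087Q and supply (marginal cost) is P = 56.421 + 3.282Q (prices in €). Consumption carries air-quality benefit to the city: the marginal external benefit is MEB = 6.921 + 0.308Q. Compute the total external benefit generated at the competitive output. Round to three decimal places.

€25.797

Market equilibrium (private): 56.421 + 3.282Q = 78.463 - 3.087Q → Q_m = 3.4608.
Total external benefit = ∫₀^{Q_m} (6.921 + 0.308Q) dQ = 6.921×3.4608 + ½×0.308×3.4608² = 25.7967.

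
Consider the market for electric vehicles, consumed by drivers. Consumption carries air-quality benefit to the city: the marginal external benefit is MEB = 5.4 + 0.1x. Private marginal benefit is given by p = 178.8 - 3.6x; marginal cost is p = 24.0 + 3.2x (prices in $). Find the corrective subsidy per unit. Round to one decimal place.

Social marginal benefit = demand + MEB = 184.2 - 3.5x.
Set SMB = MC: 184.2 - 3.5x = 24.0 + 3.2x → x* = 23.9104.
The Pigouvian subsidy equals MEB at x*: 5.4 + 0.1×23.9104 = 7.7910.

subsidy = $7.8 per unit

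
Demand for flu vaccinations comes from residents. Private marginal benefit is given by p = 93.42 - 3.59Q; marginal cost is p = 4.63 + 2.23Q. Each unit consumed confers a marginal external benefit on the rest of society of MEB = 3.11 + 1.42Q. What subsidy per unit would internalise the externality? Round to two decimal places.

subsidy = 32.77 per unit

Social marginal benefit = demand + MEB = 96.53 - 2.17Q.
Set SMB = MC: 96.53 - 2.17Q = 4.63 + 2.23Q → Q* = 20.8864.
The Pigouvian subsidy equals MEB at Q*: 3.11 + 1.42×20.8864 = 32.7687.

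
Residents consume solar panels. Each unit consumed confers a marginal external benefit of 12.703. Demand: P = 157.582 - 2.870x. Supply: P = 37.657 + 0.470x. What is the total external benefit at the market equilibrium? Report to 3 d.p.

456.110

Market equilibrium (private): 37.657 + 0.470x = 157.582 - 2.870x → x_m = 35.9057.
Total external benefit = MEB × x_m = 12.703 × 35.9057 = 456.1101.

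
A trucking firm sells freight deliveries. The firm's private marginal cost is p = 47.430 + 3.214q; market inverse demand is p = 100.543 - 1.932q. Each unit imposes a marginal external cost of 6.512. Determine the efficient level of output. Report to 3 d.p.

Social marginal cost = private MC + MEC = 53.942 + 3.214q.
Set SMC = demand: 53.942 + 3.214q = 100.543 - 1.932q → q* = 9.0558.

q* = 9.056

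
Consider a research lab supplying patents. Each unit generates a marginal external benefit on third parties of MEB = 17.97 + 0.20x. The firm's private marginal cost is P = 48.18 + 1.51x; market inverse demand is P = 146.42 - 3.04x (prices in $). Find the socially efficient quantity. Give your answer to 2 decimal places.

x* = 26.71

Social marginal cost = private MC − MEB = 30.21 + 1.31x.
Set SMC = demand: 30.21 + 1.31x = 146.42 - 3.04x → x* = 26.7149.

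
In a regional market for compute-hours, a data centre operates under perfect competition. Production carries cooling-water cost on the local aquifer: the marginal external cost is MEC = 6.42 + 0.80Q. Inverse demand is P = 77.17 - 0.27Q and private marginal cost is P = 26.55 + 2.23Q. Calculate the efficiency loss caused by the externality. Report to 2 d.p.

Market equilibrium (private): 26.55 + 2.23Q = 77.17 - 0.27Q → Q_m = 20.2480.
Social marginal cost = private MC + MEC = 32.97 + 3.03Q.
Set SMC = demand: 32.97 + 3.03Q = 77.17 - 0.27Q → Q* = 13.3939.
The loss is the area between SMC and demand from Q* to Q_m; with linear curves that's a triangle of height MEC(Q_m).
DWL = ½ × 6.8541 × 22.6184 = 77.5144.

DWL = 77.51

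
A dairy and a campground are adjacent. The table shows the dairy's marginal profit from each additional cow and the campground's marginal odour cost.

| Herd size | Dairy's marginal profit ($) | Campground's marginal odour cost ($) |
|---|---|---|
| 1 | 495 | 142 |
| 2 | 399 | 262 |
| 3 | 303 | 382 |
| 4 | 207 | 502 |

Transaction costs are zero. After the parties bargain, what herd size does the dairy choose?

2

Bargaining reaches the level where marginal profit last exceeds marginal odour cost.
That holds through level 2 (399 ≥ 262) but not at 3 (303 < 382).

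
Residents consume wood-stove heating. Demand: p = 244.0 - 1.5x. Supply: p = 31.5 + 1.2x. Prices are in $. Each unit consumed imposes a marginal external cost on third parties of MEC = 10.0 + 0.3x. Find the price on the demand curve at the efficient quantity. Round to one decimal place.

Social marginal benefit = demand − MEC = 234.0 - 1.8x.
Set SMB = MC: 234.0 - 1.8x = 31.5 + 1.2x → x* = 67.5000.
Consumer price on the demand curve at x*: 244.0 − 1.5×67.5000 = 142.7500.

P = $142.8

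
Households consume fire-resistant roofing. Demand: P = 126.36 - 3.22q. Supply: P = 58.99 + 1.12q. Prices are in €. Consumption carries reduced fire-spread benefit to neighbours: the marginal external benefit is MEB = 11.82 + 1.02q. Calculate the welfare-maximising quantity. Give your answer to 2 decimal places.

q* = 23.85

Social marginal benefit = demand + MEB = 138.18 - 2.20q.
Set SMB = MC: 138.18 - 2.20q = 58.99 + 1.12q → q* = 23.8524.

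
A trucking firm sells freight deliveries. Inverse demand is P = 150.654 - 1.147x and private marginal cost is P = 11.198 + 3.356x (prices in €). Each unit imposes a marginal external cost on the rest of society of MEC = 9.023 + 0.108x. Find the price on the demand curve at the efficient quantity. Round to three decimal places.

P = €118.208

Social marginal cost = private MC + MEC = 20.221 + 3.464x.
Set SMC = demand: 20.221 + 3.464x = 150.654 - 1.147x → x* = 28.2874.
Consumer price on the demand curve at x*: 150.654 − 1.147×28.2874 = 118.2084.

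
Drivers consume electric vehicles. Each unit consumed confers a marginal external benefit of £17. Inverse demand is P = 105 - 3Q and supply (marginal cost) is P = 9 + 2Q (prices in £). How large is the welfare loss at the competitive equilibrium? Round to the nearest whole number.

Market equilibrium (private): 9 + 2Q = 105 - 3Q → Q_m = 19.2000.
Social marginal benefit = demand + MEB = 122 - 3Q.
Set SMB = MC: 122 - 3Q = 9 + 2Q → Q* = 22.6000.
Between Q* and Q_m the wedge SMB − MC runs linearly from 0 to MEB(Q_m), so the loss is a triangle.
DWL = ½ × 3.4000 × 17.0000 = 28.9000.

DWL = £29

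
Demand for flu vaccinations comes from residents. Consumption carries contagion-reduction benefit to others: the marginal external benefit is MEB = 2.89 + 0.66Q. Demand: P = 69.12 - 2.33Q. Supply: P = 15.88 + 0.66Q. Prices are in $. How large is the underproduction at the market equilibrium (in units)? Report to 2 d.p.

6.28 units

Market equilibrium (private): 15.88 + 0.66Q = 69.12 - 2.33Q → Q_m = 17.8060.
Social marginal benefit = demand + MEB = 72.01 - 1.67Q.
Set SMB = MC: 72.01 - 1.67Q = 15.88 + 0.66Q → Q* = 24.0901.
Gap = |17.8060 − 24.0901| = 6.2841.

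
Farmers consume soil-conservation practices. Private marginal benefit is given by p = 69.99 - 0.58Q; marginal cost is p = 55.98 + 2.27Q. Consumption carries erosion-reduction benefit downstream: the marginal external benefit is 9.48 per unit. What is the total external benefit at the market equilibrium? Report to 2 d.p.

Market equilibrium (private): 55.98 + 2.27Q = 69.99 - 0.58Q → Q_m = 4.9158.
Total external benefit = MEB × Q_m = 9.48 × 4.9158 = 46.6018.

46.60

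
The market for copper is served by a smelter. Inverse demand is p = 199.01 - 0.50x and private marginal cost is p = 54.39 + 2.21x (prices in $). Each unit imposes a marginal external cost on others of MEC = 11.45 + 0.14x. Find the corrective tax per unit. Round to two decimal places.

Social marginal cost = private MC + MEC = 65.84 + 2.35x.
Set SMC = demand: 65.84 + 2.35x = 199.01 - 0.50x → x* = 46.7263.
The Pigouvian tax equals MEC at x*: 11.45 + 0.14×46.7263 = 17.9917.

tax = $17.99 per unit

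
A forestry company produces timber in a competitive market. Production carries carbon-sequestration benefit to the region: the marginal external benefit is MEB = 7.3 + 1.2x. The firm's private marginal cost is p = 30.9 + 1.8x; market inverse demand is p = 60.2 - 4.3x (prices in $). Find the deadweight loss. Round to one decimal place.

Market equilibrium (private): 30.9 + 1.8x = 60.2 - 4.3x → x_m = 4.8033.
Social marginal cost = private MC − MEB = 23.6 + 0.6x.
Set SMC = demand: 23.6 + 0.6x = 60.2 - 4.3x → x* = 7.4694.
Height of the DWL triangle at x_m is demand(x_m) − SMC(x_m) = MEB(x_m) = 13.0639.
DWL = ½ × 2.6661 × 13.0639 = 17.4148.

DWL = $17.4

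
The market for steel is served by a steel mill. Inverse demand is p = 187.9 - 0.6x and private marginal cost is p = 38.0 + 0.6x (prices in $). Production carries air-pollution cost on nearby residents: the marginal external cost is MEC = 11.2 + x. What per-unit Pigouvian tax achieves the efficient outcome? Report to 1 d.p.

tax = $74.2 per unit

Social marginal cost = private MC + MEC = 49.2 + 1.6x.
Set SMC = demand: 49.2 + 1.6x = 187.9 - 0.6x → x* = 63.0455.
The Pigouvian tax equals MEC at x*: 11.2 + 1.0×63.0455 = 74.2455.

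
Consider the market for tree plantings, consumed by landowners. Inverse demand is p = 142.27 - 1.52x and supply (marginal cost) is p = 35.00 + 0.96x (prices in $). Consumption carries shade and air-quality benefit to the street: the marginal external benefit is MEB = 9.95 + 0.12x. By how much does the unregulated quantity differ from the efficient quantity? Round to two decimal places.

6.42 units

Market equilibrium (private): 35.00 + 0.96x = 142.27 - 1.52x → x_m = 43.2540.
Social marginal benefit = demand + MEB = 152.22 - 1.40x.
Set SMB = MC: 152.22 - 1.40x = 35.00 + 0.96x → x* = 49.6695.
Gap = |43.2540 − 49.6695| = 6.4155.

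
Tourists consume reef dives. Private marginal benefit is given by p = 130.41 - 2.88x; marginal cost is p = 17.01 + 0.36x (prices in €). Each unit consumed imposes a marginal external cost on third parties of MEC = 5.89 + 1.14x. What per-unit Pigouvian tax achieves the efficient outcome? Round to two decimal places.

Social marginal benefit = demand − MEC = 124.52 - 4.02x.
Set SMB = MC: 124.52 - 4.02x = 17.01 + 0.36x → x* = 24.5457.
The Pigouvian tax equals MEC at x*: 5.89 + 1.14×24.5457 = 33.8721.

tax = €33.87 per unit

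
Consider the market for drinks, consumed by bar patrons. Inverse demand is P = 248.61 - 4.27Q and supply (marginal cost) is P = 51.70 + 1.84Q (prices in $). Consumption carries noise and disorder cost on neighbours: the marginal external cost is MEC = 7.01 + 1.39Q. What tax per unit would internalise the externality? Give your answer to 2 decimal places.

tax = $42.20 per unit

Social marginal benefit = demand − MEC = 241.60 - 5.66Q.
Set SMB = MC: 241.60 - 5.66Q = 51.70 + 1.84Q → Q* = 25.3200.
The Pigouvian tax equals MEC at Q*: 7.01 + 1.39×25.3200 = 42.2048.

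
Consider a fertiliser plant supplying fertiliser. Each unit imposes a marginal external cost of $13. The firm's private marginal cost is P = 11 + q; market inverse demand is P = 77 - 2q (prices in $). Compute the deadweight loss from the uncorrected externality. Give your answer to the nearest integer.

DWL = $28

Market equilibrium (private): 11 + q = 77 - 2q → q_m = 22.0000.
Social marginal cost = private MC + MEC = 24 + q.
Set SMC = demand: 24 + q = 77 - 2q → q* = 17.6667.
Between q* and q_m the wedge SMC − demand runs linearly from 0 to MEC(q_m), so the loss is a triangle.
DWL = ½ × 4.3333 × 13.0000 = 28.1665.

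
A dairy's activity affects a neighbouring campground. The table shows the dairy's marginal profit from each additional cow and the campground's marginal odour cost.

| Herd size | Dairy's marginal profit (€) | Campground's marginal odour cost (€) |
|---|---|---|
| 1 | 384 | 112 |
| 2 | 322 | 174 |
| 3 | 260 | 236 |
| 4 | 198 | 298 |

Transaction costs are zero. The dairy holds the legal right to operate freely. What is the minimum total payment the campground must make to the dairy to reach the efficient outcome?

Left alone the dairy would choose level 4 (marginal profit stays positive).
Efficient level: k* = 3 (marginal profit ≥ marginal odour cost through 3).
The campground must at least cover the dairy's forgone profit from cutting 4→3: 198 = 198.

€198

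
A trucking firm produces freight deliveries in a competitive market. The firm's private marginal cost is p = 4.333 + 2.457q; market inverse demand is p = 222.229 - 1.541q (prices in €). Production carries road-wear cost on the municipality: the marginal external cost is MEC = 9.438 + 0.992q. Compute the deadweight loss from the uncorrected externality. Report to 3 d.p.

Market equilibrium (private): 4.333 + 2.457q = 222.229 - 1.541q → q_m = 54.5013.
Social marginal cost = private MC + MEC = 13.771 + 3.449q.
Set SMC = demand: 13.771 + 3.449q = 222.229 - 1.541q → q* = 41.7752.
Height of the DWL triangle at q_m is SMC(q_m) − demand(q_m) = MEC(q_m) = 63.5032.
DWL = ½ × 12.7261 × 63.5032 = 404.0740.

DWL = €404.074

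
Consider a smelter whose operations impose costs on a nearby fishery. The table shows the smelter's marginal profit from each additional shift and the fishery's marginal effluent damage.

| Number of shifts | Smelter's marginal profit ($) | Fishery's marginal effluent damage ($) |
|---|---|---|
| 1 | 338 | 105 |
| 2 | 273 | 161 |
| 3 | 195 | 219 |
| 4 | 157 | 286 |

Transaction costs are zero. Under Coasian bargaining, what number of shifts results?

2

Bargaining reaches the level where marginal profit last exceeds marginal effluent damage.
That holds through level 2 (273 ≥ 161) but not at 3 (195 < 219).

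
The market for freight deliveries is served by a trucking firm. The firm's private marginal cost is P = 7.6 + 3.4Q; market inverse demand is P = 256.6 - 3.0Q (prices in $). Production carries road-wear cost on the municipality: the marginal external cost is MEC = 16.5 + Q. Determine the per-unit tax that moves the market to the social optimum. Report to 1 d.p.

Social marginal cost = private MC + MEC = 24.1 + 4.4Q.
Set SMC = demand: 24.1 + 4.4Q = 256.6 - 3.0Q → Q* = 31.4189.
The Pigouvian tax equals MEC at Q*: 16.5 + 1.0×31.4189 = 47.9189.

tax = $47.9 per unit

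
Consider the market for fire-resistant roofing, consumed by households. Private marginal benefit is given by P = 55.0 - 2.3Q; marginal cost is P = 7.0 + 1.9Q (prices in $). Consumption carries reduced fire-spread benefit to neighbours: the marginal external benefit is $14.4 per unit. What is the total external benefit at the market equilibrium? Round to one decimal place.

Market equilibrium (private): 7.0 + 1.9Q = 55.0 - 2.3Q → Q_m = 11.4286.
Total external benefit = MEB × Q_m = 14.4 × 11.4286 = 164.5718.

$164.6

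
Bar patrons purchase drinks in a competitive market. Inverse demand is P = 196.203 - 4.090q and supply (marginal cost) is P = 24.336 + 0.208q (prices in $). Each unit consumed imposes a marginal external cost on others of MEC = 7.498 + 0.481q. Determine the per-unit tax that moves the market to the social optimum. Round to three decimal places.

Social marginal benefit = demand − MEC = 188.705 - 4.571q.
Set SMB = MC: 188.705 - 4.571q = 24.336 + 0.208q → q* = 34.3940.
The Pigouvian tax equals MEC at q*: 7.498 + 0.481×34.3940 = 24.0415.

tax = $24.042 per unit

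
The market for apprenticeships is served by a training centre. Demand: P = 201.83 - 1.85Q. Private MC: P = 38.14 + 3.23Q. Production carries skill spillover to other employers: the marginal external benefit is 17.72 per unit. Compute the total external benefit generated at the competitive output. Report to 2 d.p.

Market equilibrium (private): 38.14 + 3.23Q = 201.83 - 1.85Q → Q_m = 32.2224.
Total external benefit = MEB × Q_m = 17.72 × 32.2224 = 570.9809.

570.98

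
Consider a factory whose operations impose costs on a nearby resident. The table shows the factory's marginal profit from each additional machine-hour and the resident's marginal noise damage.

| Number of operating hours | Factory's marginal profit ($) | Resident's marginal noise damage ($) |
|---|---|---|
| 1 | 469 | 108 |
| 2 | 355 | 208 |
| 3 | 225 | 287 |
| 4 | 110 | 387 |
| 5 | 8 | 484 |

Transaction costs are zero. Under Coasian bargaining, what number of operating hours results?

2

Bargaining reaches the level where marginal profit last exceeds marginal noise damage.
That holds through level 2 (355 ≥ 208) but not at 3 (225 < 287).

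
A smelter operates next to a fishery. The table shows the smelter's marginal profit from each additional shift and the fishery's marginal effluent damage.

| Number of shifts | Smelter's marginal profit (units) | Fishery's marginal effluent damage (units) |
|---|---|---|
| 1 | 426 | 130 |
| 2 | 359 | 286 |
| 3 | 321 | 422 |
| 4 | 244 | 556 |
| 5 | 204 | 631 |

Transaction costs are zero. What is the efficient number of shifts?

Bargaining reaches the level where marginal profit last exceeds marginal effluent damage.
That holds through level 2 (359 ≥ 286) but not at 3 (321 < 422).

2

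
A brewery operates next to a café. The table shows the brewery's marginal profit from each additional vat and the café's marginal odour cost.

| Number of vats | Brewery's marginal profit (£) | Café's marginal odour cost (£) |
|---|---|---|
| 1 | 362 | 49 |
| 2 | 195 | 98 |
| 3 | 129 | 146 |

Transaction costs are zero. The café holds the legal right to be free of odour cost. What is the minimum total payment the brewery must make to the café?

£147

Efficient level: marginal profit ≥ marginal odour cost through level 2, so k* = 2.
With the café holding the right, the brewery must at least compensate total damage at k*: 49 + 98 = 147.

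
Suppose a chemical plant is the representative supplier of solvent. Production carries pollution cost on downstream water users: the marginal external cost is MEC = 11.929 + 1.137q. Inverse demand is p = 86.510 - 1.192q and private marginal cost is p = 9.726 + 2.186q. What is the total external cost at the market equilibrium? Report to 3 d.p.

Market equilibrium (private): 9.726 + 2.186q = 86.510 - 1.192q → q_m = 22.7306.
Total external cost = ∫₀^{q_m} (11.929 + 1.137q) dq = 11.929×22.7306 + ½×1.137×22.7306² = 564.8860.

564.886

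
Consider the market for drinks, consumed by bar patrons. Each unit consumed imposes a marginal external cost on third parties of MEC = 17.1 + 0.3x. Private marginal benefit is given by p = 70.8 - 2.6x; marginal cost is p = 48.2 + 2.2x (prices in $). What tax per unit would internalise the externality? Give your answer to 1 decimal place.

tax = $17.4 per unit

Social marginal benefit = demand − MEC = 53.7 - 2.9x.
Set SMB = MC: 53.7 - 2.9x = 48.2 + 2.2x → x* = 1.0784.
The Pigouvian tax equals MEC at x*: 17.1 + 0.3×1.0784 = 17.4235.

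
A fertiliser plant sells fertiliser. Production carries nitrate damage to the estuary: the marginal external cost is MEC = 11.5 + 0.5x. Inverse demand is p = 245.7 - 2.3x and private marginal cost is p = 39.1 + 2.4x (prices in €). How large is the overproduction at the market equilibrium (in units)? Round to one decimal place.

6.4 units

Market equilibrium (private): 39.1 + 2.4x = 245.7 - 2.3x → x_m = 43.9574.
Social marginal cost = private MC + MEC = 50.6 + 2.9x.
Set SMC = demand: 50.6 + 2.9x = 245.7 - 2.3x → x* = 37.5192.
Gap = |43.9574 − 37.5192| = 6.4382.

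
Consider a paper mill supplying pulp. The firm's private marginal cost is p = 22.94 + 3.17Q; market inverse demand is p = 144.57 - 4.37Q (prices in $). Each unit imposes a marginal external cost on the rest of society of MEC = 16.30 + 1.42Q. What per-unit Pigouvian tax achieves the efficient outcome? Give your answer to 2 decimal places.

Social marginal cost = private MC + MEC = 39.24 + 4.59Q.
Set SMC = demand: 39.24 + 4.59Q = 144.57 - 4.37Q → Q* = 11.7556.
The Pigouvian tax equals MEC at Q*: 16.30 + 1.42×11.7556 = 32.9930.

tax = $32.99 per unit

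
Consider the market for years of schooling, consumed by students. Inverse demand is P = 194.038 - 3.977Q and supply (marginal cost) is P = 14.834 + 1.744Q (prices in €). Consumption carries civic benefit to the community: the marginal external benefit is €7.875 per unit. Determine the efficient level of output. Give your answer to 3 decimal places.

Social marginal benefit = demand + MEB = 201.913 - 3.977Q.
Set SMB = MC: 201.913 - 3.977Q = 14.834 + 1.744Q → Q* = 32.7004.

Q* = 32.700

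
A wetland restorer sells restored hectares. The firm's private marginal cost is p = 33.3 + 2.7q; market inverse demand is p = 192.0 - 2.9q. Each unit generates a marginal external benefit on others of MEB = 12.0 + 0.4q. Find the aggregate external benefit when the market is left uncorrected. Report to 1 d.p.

500.7

Market equilibrium (private): 33.3 + 2.7q = 192.0 - 2.9q → q_m = 28.3393.
Total external benefit = ∫₀^{q_m} (12.0 + 0.4q) dq = 12.0×28.3393 + ½×0.4×28.3393² = 500.6948.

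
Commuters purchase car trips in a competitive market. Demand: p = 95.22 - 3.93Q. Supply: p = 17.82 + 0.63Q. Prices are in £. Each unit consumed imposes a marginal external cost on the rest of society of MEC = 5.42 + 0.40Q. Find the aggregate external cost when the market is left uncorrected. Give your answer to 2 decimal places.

£149.62

Market equilibrium (private): 17.82 + 0.63Q = 95.22 - 3.93Q → Q_m = 16.9737.
Total external cost = ∫₀^{Q_m} (5.42 + 0.40Q) dQ = 5.42×16.9737 + ½×0.40×16.9737² = 149.6188.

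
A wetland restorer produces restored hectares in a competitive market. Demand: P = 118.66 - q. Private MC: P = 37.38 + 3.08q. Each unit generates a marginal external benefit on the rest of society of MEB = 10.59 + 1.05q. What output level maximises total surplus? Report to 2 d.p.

q* = 30.32

Social marginal cost = private MC − MEB = 26.79 + 2.03q.
Set SMC = demand: 26.79 + 2.03q = 118.66 - q → q* = 30.3201.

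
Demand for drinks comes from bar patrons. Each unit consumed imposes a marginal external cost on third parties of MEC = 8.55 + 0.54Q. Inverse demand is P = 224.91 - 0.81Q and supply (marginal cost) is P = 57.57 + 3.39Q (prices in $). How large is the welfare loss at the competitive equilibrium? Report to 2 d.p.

DWL = $95.35

Market equilibrium (private): 57.57 + 3.39Q = 224.91 - 0.81Q → Q_m = 39.8429.
Social marginal benefit = demand − MEC = 216.36 - 1.35Q.
Set SMB = MC: 216.36 - 1.35Q = 57.57 + 3.39Q → Q* = 33.5000.
Between Q* and Q_m the wedge MC − SMB runs linearly from 0 to MEC(Q_m), so the loss is a triangle.
DWL = ½ × 6.3429 × 30.0651 = 95.3500.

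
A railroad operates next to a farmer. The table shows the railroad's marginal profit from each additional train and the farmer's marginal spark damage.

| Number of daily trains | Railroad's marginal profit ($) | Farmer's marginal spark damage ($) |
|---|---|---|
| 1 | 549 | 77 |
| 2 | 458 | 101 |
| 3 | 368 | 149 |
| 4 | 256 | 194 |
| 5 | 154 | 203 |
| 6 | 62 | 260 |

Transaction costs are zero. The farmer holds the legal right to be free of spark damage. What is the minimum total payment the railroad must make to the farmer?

$521

Efficient level: marginal profit ≥ marginal spark damage through level 4, so k* = 4.
With the farmer holding the right, the railroad must at least compensate total damage at k*: 77 + 101 + 149 + 194 = 521.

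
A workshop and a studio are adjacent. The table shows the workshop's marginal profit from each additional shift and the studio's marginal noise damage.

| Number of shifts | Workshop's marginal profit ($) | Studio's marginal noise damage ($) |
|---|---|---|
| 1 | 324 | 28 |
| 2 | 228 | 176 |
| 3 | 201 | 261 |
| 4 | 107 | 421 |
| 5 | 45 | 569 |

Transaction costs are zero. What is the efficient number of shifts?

2

Bargaining reaches the level where marginal profit last exceeds marginal noise damage.
That holds through level 2 (228 ≥ 176) but not at 3 (201 < 261).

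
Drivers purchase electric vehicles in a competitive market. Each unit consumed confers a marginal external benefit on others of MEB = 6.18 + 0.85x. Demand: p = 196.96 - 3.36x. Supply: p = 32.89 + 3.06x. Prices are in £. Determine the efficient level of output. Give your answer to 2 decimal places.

x* = 30.57

Social marginal benefit = demand + MEB = 203.14 - 2.51x.
Set SMB = MC: 203.14 - 2.51x = 32.89 + 3.06x → x* = 30.5655.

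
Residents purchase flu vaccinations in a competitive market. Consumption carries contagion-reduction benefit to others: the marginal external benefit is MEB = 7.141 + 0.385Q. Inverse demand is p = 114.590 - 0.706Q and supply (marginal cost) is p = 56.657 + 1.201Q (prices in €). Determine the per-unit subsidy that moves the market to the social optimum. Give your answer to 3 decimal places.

Social marginal benefit = demand + MEB = 121.731 - 0.321Q.
Set SMB = MC: 121.731 - 0.321Q = 56.657 + 1.201Q → Q* = 42.7556.
The Pigouvian subsidy equals MEB at Q*: 7.141 + 0.385×42.7556 = 23.6019.

subsidy = €23.602 per unit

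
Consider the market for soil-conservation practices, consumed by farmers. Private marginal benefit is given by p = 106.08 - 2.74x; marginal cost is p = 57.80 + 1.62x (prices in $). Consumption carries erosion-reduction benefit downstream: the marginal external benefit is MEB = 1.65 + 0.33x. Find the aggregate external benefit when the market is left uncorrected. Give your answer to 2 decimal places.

Market equilibrium (private): 57.80 + 1.62x = 106.08 - 2.74x → x_m = 11.0734.
Total external benefit = ∫₀^{x_m} (1.65 + 0.33x) dx = 1.65×11.0734 + ½×0.33×11.0734² = 38.5034.

$38.50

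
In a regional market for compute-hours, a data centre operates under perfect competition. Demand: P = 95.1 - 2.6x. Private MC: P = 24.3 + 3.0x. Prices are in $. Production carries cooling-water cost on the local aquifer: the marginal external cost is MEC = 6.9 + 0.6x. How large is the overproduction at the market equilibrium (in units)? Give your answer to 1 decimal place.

2.3 units

Market equilibrium (private): 24.3 + 3.0x = 95.1 - 2.6x → x_m = 12.6429.
Social marginal cost = private MC + MEC = 31.2 + 3.6x.
Set SMC = demand: 31.2 + 3.6x = 95.1 - 2.6x → x* = 10.3065.
Gap = |12.6429 − 10.3065| = 2.3364.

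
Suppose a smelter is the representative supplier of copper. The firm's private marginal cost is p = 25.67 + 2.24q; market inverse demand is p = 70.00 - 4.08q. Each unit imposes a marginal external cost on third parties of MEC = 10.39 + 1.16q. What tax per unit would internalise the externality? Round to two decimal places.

tax = 15.65 per unit

Social marginal cost = private MC + MEC = 36.06 + 3.40q.
Set SMC = demand: 36.06 + 3.40q = 70.00 - 4.08q → q* = 4.5374.
The Pigouvian tax equals MEC at q*: 10.39 + 1.16×4.5374 = 15.6534.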